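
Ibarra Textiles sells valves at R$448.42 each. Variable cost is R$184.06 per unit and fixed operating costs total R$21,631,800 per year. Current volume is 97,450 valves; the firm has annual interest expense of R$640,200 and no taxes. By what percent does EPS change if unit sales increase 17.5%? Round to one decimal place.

+129.2%

Contribution at this volume is 97,450 × R$264.36 = R$25,761,882.00.
Operating income = contribution − fixed costs = R$25,761,882.00 − R$21,631,800 = R$4,130,082.00.
Interest = R$640,200.00, so EBIT − I = R$3,489,882.00.
DCL = total CM / (EBIT − I) = R$25,761,882.00 / R$3,489,882.00 = 7.3819.
EPS therefore changes by 7.3819 × (+17.5%) = +129.2%.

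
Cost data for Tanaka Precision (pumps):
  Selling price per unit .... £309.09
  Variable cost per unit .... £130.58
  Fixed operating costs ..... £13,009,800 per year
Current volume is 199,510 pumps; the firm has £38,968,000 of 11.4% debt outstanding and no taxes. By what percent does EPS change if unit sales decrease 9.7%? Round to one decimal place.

-19.0%

At 199,510 units, contribution = 199,510 × £178.51 = £35,614,530.10.
Operating income = contribution − fixed costs = £35,614,530.10 − £13,009,800 = £22,604,730.10.
Interest = £4,442,352.00, so EBIT − I = £18,162,378.10.
Degree of combined leverage = contribution ÷ (EBIT − I) = £35,614,530.10 ÷ £18,162,378.10 = 1.9609.
EPS therefore changes by 1.9609 × (-9.7%) = -19.0%.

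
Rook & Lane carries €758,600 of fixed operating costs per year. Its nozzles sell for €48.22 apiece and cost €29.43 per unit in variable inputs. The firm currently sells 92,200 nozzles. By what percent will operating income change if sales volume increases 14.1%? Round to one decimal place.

+25.1%

Contribution at this volume is 92,200 × €18.79 = €1,732,438.00.
Operating income = contribution − fixed costs = €1,732,438.00 − €758,600 = €973,838.00.
So DOL = total CM / EBIT = €1,732,438.00 / €973,838.00 = 1.7790.
So EBIT moves 1.7790 × (+14.1%) = +25.1%.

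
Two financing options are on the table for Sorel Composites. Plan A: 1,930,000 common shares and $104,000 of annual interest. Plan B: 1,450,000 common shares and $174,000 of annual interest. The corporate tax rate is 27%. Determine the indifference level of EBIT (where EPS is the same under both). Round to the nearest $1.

Set EPS_A = EPS_B: (EBIT − $104,000)(1 − 0.27) ÷ 1,930,000 = (EBIT − $174,000)(1 − 0.27) ÷ 1,450,000.
Cancelling (1 − t) and cross-multiplying: 1,450,000·(EBIT − 104,000) = 1,930,000·(EBIT − 174,000).
Solving, EBIT = (174,000·1,930,000 − 104,000·1,450,000) / (1,930,000 − 1,450,000) = 185,020,000,000 / 480,000 = 385,458.33.

$385,458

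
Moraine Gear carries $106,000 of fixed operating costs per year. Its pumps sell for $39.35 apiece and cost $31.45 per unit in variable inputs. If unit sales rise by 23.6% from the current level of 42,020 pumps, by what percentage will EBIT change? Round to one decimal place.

At 42,020 units, contribution = 42,020 × $7.90 = $331,958.00.
EBIT = $331,958.00 − $106,000 = $225,958.00.
DOL = contribution ÷ EBIT = $331,958.00 ÷ $225,958.00 = 1.4691.
Operating income changes by 1.4691 × +23.6% = +34.7%.

+34.7%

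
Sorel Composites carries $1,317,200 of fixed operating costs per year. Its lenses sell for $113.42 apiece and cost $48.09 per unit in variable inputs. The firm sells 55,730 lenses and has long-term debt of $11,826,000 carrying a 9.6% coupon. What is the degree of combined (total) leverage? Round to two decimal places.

At 55,730 units, contribution = 55,730 × $65.33 = $3,640,840.90.
EBIT = $3,640,840.90 − $1,317,200 = $2,323,640.90. Interest = $1,135,296.00, so EBIT − I = $1,188,344.90.
DCL = contribution ÷ (EBIT − I) = $3,640,840.90 ÷ $1,188,344.90 = 3.0638.

3.06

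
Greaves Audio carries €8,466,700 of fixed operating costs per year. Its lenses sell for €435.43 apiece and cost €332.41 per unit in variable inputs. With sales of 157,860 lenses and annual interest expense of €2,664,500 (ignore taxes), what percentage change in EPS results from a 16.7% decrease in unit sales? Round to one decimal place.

Contribution at this volume is 157,860 × €103.02 = €16,262,737.20.
EBIT = €16,262,737.20 − €8,466,700 = €7,796,037.20.
Interest = €2,664,500.00, so EBIT − I = €5,131,537.20.
Degree of combined leverage = contribution ÷ (EBIT − I) = €16,262,737.20 ÷ €5,131,537.20 = 3.1692.
EPS therefore changes by 3.1692 × (-16.7%) = -52.9%.

-52.9%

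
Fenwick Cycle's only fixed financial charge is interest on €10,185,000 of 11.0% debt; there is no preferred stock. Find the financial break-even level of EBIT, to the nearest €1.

€1,120,350

Annual interest = 11.0% × €10,185,000 = €1,120,350.00.
Without preferred stock the financial break-even is simply EBIT = interest = €1,120,350.00.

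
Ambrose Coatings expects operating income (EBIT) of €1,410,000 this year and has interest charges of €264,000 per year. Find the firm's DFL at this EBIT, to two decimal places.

1.23

Annual interest charges come to €264,000.00.
DFL = EBIT ÷ (EBIT − I) = €1,410,000 ÷ (€1,410,000 − €264,000.00) = €1,410,000 ÷ €1,146,000.00 = 1.2304.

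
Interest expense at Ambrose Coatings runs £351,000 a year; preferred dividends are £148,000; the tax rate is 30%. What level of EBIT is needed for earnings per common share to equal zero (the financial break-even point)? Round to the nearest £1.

Grossing the preferred dividend up to pre-tax terms: £148,000 / (1 − 0.30) = £211,428.57.
EPS = 0 when EBIT covers interest plus the pre-tax preferred burden: £351,000 + £211,428.57 = £562,428.57.

£562,429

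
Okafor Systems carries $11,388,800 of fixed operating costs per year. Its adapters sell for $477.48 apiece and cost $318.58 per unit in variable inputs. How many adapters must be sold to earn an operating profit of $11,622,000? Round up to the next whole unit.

144,814 adapters

Each unit contributes $477.48 − $318.58 = $158.90.
Need Q such that Q × $158.90 − $11,388,800 = $11,622,000, i.e. Q = $23,010,800 / $158.90 = 144,813.09 → 144,814.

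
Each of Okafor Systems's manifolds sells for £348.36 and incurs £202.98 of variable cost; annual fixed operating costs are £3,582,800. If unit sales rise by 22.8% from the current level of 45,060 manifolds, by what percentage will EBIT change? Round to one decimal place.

+50.3%

At 45,060 units, contribution = 45,060 × £145.38 = £6,550,822.80.
Operating income = contribution − fixed costs = £6,550,822.80 − £3,582,800 = £2,968,022.80.
DOL = contribution ÷ EBIT = £6,550,822.80 ÷ £2,968,022.80 = 2.2071.
%ΔEBIT = DOL × %ΔSales = 2.2071 × +22.8% = +50.3%.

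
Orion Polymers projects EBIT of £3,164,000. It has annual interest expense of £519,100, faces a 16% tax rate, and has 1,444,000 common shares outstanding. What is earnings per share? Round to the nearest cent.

£1.54

Pre-tax income = £3,164,000 − £519,100.00 = £2,644,900.00.
After tax at 16%: net income = £2,644,900.00 × 0.84 = £2,221,716.00.
Per share: £2,221,716.00 / 1,444,000 shares = £1.54.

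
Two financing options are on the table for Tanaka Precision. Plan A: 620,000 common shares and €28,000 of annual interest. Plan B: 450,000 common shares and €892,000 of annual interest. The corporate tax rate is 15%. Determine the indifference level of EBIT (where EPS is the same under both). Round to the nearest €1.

At indifference, (EBIT − 28,000)(1 − t)/620,000 = (EBIT − 892,000)(1 − t)/450,000.
Cancelling (1 − t) and cross-multiplying: 450,000·(EBIT − 28,000) = 620,000·(EBIT − 892,000).
EBIT × (620,000 − 450,000) = 892,000 × 620,000 − 28,000 × 450,000 = 540,440,000,000, so EBIT = 540,440,000,000 ÷ 170,000 = 3,179,058.82.

€3,179,059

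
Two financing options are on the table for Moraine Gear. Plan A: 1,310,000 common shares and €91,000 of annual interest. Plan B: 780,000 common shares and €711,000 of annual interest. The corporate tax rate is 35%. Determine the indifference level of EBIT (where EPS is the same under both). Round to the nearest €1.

At indifference, (EBIT − 91,000)(1 − t)/1,310,000 = (EBIT − 711,000)(1 − t)/780,000.
Cancelling (1 − t) and cross-multiplying: 780,000·(EBIT − 91,000) = 1,310,000·(EBIT − 711,000).
Solving, EBIT = (711,000·1,310,000 − 91,000·780,000) / (1,310,000 − 780,000) = 860,430,000,000 / 530,000 = 1,623,452.83.

€1,623,453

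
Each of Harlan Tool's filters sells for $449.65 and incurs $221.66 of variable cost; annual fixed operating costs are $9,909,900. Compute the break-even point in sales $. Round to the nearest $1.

Contribution margin per unit = $449.65 − $221.66 = $227.99, a CM ratio of $227.99 ÷ $449.65 = 0.5070.
Break-even sales = FC ÷ CM ratio = $9,909,900 × $449.65 / $227.99 = $19,544,658.

$19,544,658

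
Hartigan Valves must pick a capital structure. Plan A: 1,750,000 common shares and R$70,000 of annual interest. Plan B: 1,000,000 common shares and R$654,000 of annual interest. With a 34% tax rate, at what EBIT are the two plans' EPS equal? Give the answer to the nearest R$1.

At indifference, (EBIT − 70,000)(1 − t)/1,750,000 = (EBIT − 654,000)(1 − t)/1,000,000.
The (1 − t) factor cancels: (EBIT − 70,000) × 1,000,000 = (EBIT − 654,000) × 1,750,000.
Solving, EBIT = (654,000·1,750,000 − 70,000·1,000,000) / (1,750,000 − 1,000,000) = 1,074,500,000,000 / 750,000 = 1,432,666.67.

R$1,432,667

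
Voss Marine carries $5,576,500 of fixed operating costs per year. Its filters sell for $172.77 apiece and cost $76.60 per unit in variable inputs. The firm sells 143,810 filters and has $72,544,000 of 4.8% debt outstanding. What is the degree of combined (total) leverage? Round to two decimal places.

2.90

At 143,810 units, contribution = 143,810 × $96.17 = $13,830,207.70.
EBIT = $13,830,207.70 − $5,576,500 = $8,253,707.70. Interest = $3,482,112.00, so EBIT − I = $4,771,595.70.
Degree of total leverage = total CM / (EBIT − interest) = $13,830,207.70 / $4,771,595.70 = 2.8984.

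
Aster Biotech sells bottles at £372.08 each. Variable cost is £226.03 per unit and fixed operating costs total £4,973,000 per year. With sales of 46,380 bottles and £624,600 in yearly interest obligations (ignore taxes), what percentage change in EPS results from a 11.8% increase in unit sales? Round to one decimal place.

At 46,380 units, contribution = 46,380 × £146.05 = £6,773,799.00.
EBIT = £6,773,799.00 − £4,973,000 = £1,800,799.00.
After interest of £624,600.00, pre-tax earnings = £1,176,199.00.
Degree of combined leverage = contribution ÷ (EBIT − I) = £6,773,799.00 ÷ £1,176,199.00 = 5.7591.
EPS therefore changes by 5.7591 × (+11.8%) = +68.0%.

+68.0%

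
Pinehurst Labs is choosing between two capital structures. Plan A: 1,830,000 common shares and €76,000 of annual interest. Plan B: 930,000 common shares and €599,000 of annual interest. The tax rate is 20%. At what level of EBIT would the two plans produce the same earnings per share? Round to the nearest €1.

At indifference, (EBIT − 76,000)(1 − t)/1,830,000 = (EBIT − 599,000)(1 − t)/930,000.
The (1 − t) factor cancels: (EBIT − 76,000) × 930,000 = (EBIT − 599,000) × 1,830,000.
Solving, EBIT = (599,000·1,830,000 − 76,000·930,000) / (1,830,000 − 930,000) = 1,025,490,000,000 / 900,000 = 1,139,433.33.

€1,139,433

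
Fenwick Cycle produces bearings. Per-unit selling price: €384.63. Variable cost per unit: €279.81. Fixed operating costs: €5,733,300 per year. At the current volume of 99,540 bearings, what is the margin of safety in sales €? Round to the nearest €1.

€17,248,108

Each unit contributes €384.63 − €279.81 = €104.82. Break-even units = €5,733,300 ÷ €104.82 = 54,696.62; break-even revenue = 54,696.62 × €384.63 = €21,037,962.02.
Actual sales revenue = 99,540 × €384.63 = €38,286,070.20.
Margin of safety = €38,286,070.20 − €21,037,962.02 = €17,248,108.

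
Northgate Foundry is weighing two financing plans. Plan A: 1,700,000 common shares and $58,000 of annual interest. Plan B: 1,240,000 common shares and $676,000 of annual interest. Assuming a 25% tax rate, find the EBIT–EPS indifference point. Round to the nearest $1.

At indifference, (EBIT − 58,000)(1 − t)/1,700,000 = (EBIT − 676,000)(1 − t)/1,240,000.
The (1 − t) factor cancels: (EBIT − 58,000) × 1,240,000 = (EBIT − 676,000) × 1,700,000.
EBIT × (1,700,000 − 1,240,000) = 676,000 × 1,700,000 − 58,000 × 1,240,000 = 1,077,280,000,000, so EBIT = 1,077,280,000,000 ÷ 460,000 = 2,341,913.04.

$2,341,913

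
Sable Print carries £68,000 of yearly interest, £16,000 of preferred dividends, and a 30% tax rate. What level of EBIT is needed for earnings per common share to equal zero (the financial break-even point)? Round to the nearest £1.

Grossing the preferred dividend up to pre-tax terms: £16,000 / (1 − 0.30) = £22,857.14.
Financial break-even EBIT = interest + D_p ÷ (1 − t) = £68,000 + £22,857.14 = £90,857.14.

£90,857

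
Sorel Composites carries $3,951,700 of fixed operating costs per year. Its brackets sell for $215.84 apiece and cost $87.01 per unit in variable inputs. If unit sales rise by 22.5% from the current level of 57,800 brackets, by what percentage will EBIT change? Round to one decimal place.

At 57,800 units, contribution = 57,800 × $128.83 = $7,446,374.00.
Operating income = contribution − fixed costs = $7,446,374.00 − $3,951,700 = $3,494,674.00.
Degree of operating leverage = $7,446,374.00 / $3,494,674.00 = 2.1308.
Operating income changes by 2.1308 × +22.5% = +47.9%.

+47.9%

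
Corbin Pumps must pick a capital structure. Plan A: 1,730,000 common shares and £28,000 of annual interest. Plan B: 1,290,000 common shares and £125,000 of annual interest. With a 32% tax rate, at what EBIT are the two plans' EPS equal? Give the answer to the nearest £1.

At indifference, (EBIT − 28,000)(1 − t)/1,730,000 = (EBIT − 125,000)(1 − t)/1,290,000.
The (1 − t) factor cancels: (EBIT − 28,000) × 1,290,000 = (EBIT − 125,000) × 1,730,000.
EBIT × (1,730,000 − 1,290,000) = 125,000 × 1,730,000 − 28,000 × 1,290,000 = 180,130,000,000, so EBIT = 180,130,000,000 ÷ 440,000 = 409,386.36.

£409,386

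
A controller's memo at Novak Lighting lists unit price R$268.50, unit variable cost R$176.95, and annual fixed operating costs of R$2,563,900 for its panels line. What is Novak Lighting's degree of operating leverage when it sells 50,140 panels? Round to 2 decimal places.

At 50,140 units, contribution = 50,140 × R$91.55 = R$4,590,317.00.
Subtracting fixed costs: EBIT = R$4,590,317.00 − R$2,563,900 = R$2,026,417.00.
DOL = contribution ÷ EBIT = R$4,590,317.00 ÷ R$2,026,417.00 = 2.2652.

2.27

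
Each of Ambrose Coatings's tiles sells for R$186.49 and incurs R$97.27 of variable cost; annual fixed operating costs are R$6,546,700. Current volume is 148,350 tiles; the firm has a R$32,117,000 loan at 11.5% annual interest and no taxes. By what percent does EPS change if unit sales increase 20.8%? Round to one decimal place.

+91.9%

Total contribution margin = 148,350 × R$89.22 = R$13,235,787.00.
EBIT = R$13,235,787.00 − R$6,546,700 = R$6,689,087.00.
Interest = R$3,693,455.00, so EBIT − I = R$2,995,632.00.
Degree of combined leverage = contribution ÷ (EBIT − I) = R$13,235,787.00 ÷ R$2,995,632.00 = 4.4184.
%ΔEPS = DCL × %ΔSales = 4.4184 × +20.8% = +91.9%.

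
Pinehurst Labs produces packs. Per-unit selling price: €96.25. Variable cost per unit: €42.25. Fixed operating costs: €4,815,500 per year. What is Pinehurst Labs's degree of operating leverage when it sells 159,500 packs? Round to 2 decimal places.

2.27

Contribution at this volume is 159,500 × €54.00 = €8,613,000.00.
EBIT = €8,613,000.00 − €4,815,500 = €3,797,500.00.
DOL = contribution ÷ EBIT = €8,613,000.00 ÷ €3,797,500.00 = 2.2681.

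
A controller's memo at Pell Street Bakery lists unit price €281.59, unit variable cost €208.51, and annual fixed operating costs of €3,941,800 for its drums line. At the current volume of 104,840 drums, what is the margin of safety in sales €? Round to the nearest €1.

Contribution margin per unit = €281.59 − €208.51 = €73.08. Break-even units = €3,941,800 ÷ €73.08 = 53,938.15; break-even revenue = 53,938.15 × €281.59 = €15,188,443.65.
Actual sales revenue = 104,840 × €281.59 = €29,521,895.60.
Margin of safety = €29,521,895.60 − €15,188,443.65 = €14,333,452.

€14,333,452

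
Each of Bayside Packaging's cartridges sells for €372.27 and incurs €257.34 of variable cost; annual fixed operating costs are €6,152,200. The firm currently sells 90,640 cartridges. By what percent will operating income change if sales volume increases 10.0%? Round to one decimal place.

+24.4%

Contribution at this volume is 90,640 × €114.93 = €10,417,255.20.
Operating income = contribution − fixed costs = €10,417,255.20 − €6,152,200 = €4,265,055.20.
Degree of operating leverage = €10,417,255.20 / €4,265,055.20 = 2.4425.
Operating income changes by 2.4425 × +10.0% = +24.4%.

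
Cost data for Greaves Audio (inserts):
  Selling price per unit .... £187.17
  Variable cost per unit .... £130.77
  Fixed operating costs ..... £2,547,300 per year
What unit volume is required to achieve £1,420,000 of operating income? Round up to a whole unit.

70,343 inserts

Unit CM = price − variable cost = £187.17 − £130.77 = £56.40.
Required volume = (fixed costs + target profit) ÷ CM = (£2,547,300 + £1,420,000) ÷ £56.40 = 70,342.20, so 70,343 inserts.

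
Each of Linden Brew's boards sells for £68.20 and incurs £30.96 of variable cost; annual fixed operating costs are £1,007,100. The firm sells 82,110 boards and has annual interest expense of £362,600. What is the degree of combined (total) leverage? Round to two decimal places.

1.81

Contribution at this volume is 82,110 × £37.24 = £3,057,776.40.
EBIT = £3,057,776.40 − £1,007,100 = £2,050,676.40. Interest = £362,600.00.
DOL = £3,057,776.40 ÷ £2,050,676.40 = 1.4911; DFL = £2,050,676.40 ÷ £1,688,076.40 = 1.2148.
Combined leverage = 1.4911 × 1.2148 = 1.8114.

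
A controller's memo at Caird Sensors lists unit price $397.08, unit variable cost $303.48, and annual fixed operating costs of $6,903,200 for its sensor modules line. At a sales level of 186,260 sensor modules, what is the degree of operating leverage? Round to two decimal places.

1.66

Contribution at this volume is 186,260 × $93.60 = $17,433,936.00.
Subtracting fixed costs: EBIT = $17,433,936.00 − $6,903,200 = $10,530,736.00.
So DOL = total CM / EBIT = $17,433,936.00 / $10,530,736.00 = 1.6555.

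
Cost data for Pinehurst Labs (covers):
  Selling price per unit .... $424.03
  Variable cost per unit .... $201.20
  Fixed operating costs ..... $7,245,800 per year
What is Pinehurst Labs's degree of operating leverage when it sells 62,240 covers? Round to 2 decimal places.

2.09

Contribution at this volume is 62,240 × $222.83 = $13,868,939.20.
Subtracting fixed costs: EBIT = $13,868,939.20 − $7,245,800 = $6,623,139.20.
So DOL = total CM / EBIT = $13,868,939.20 / $6,623,139.20 = 2.0940.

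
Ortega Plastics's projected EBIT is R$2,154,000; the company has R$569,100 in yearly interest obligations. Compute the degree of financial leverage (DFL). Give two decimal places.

1.36

Annual interest charges come to R$569,100.00.
Degree of financial leverage = EBIT / (EBIT − interest) = R$2,154,000 / R$1,584,900.00 = 1.3591.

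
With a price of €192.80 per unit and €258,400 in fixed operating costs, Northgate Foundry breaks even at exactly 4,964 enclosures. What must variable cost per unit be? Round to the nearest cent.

Contribution per unit must be FC / Q = €258,400 / 4,964 = €52.0548.
Variable cost per unit = €192.80 − €52.0548 = €140.75.

€140.75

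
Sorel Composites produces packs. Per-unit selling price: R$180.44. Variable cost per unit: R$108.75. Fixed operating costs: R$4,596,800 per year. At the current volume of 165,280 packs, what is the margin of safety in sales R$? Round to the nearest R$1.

R$18,253,217

Unit CM = price − variable cost = R$180.44 − R$108.75 = R$71.69. Break-even units = R$4,596,800 ÷ R$71.69 = 64,120.52; break-even revenue = 64,120.52 × R$180.44 = R$11,569,906.43.
Actual sales revenue = 165,280 × R$180.44 = R$29,823,123.20.
Margin of safety = R$29,823,123.20 − R$11,569,906.43 = R$18,253,217.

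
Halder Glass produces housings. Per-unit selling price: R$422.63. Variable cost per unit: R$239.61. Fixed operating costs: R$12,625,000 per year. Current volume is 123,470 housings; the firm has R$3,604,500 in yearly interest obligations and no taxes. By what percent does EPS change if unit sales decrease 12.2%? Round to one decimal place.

At 123,470 units, contribution = 123,470 × R$183.02 = R$22,597,479.40.
Operating income = contribution − fixed costs = R$22,597,479.40 − R$12,625,000 = R$9,972,479.40.
After interest of R$3,604,500.00, pre-tax earnings = R$6,367,979.40.
Degree of combined leverage = contribution ÷ (EBIT − I) = R$22,597,479.40 ÷ R$6,367,979.40 = 3.5486.
%ΔEPS = DCL × %ΔSales = 3.5486 × -12.2% = -43.3%.

-43.3%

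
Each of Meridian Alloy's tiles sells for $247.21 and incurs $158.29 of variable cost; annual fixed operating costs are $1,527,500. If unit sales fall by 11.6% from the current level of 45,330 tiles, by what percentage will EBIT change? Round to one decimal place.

-18.7%

Contribution at this volume is 45,330 × $88.92 = $4,030,743.60.
Subtracting fixed costs: EBIT = $4,030,743.60 − $1,527,500 = $2,503,243.60.
Degree of operating leverage = $4,030,743.60 / $2,503,243.60 = 1.6102.
So EBIT moves 1.6102 × (-11.6%) = -18.7%.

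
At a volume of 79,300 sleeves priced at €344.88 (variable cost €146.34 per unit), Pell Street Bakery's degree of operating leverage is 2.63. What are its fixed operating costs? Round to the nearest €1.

€9,757,826

At 79,300 units, contribution = 79,300 × €198.54 = €15,744,222.00.
Since DOL = CM ÷ EBIT, EBIT = €15,744,222.00 ÷ 2.63 = €5,986,396.20.
And FC = contribution − EBIT = €15,744,222.00 − €5,986,396.20 = €9,757,826.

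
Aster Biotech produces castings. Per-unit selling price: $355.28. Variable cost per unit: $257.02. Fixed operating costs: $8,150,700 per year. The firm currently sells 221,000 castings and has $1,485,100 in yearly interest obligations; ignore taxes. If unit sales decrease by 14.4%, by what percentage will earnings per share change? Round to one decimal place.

-25.9%

Contribution at this volume is 221,000 × $98.26 = $21,715,460.00.
Subtracting fixed costs: EBIT = $21,715,460.00 − $8,150,700 = $13,564,760.00.
After interest of $1,485,100.00, pre-tax earnings = $12,079,660.00.
DCL = total CM / (EBIT − I) = $21,715,460.00 / $12,079,660.00 = 1.7977.
%ΔEPS = DCL × %ΔSales = 1.7977 × -14.4% = -25.9%.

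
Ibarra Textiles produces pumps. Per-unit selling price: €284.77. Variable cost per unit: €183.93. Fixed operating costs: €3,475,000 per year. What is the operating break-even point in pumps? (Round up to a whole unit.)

34,461 pumps

Each unit contributes €284.77 − €183.93 = €100.84.
Break-even volume = fixed costs ÷ CM per unit = €3,475,000 ÷ €100.84 = 34,460.53, so 34,461 pumps.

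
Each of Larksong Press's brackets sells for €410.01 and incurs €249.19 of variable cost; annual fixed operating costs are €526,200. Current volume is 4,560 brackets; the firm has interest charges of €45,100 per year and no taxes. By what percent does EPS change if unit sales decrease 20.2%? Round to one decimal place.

-91.4%

At 4,560 units, contribution = 4,560 × €160.82 = €733,339.20.
Operating income = contribution − fixed costs = €733,339.20 − €526,200 = €207,139.20.
Interest = €45,100.00, so EBIT − I = €162,039.20.
DCL = total CM / (EBIT − I) = €733,339.20 / €162,039.20 = 4.5257.
%ΔEPS = DCL × %ΔSales = 4.5257 × -20.2% = -91.4%.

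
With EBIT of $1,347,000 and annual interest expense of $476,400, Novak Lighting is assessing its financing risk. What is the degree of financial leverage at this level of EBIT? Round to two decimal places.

1.55

Interest = $476,400.00.
DFL = EBIT ÷ (EBIT − I) = $1,347,000 ÷ ($1,347,000 − $476,400.00) = $1,347,000 ÷ $870,600.00 = 1.5472.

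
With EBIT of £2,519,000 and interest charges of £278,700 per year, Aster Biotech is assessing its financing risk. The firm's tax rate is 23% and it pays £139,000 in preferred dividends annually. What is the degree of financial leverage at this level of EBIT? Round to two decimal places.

Annual interest charges come to £278,700.00.
Pre-tax preferred-dividend burden = £139,000 ÷ (1 − 0.23) = £180,519.48.
DFL = EBIT ÷ [EBIT − I − D_p/(1−t)] = £2,519,000 ÷ [£2,519,000 − £278,700.00 − £180,519.48] = £2,519,000 ÷ £2,059,780.52 = 1.2229.

1.22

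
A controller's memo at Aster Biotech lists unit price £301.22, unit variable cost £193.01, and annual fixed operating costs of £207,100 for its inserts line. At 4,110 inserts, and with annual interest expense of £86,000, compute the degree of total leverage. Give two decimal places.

2.93

At 4,110 units, contribution = 4,110 × £108.21 = £444,743.10.
EBIT = £444,743.10 − £207,100 = £237,643.10. Interest = £86,000.00.
DOL = £444,743.10 ÷ £237,643.10 = 1.8715; DFL = £237,643.10 ÷ £151,643.10 = 1.5671.
Combined leverage = 1.8715 × 1.5671 = 2.9328.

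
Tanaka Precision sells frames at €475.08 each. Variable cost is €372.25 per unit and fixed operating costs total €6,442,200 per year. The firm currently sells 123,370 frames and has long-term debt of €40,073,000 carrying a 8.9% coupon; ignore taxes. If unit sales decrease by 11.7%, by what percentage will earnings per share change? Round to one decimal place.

Contribution at this volume is 123,370 × €102.83 = €12,686,137.10.
Operating income = contribution − fixed costs = €12,686,137.10 − €6,442,200 = €6,243,937.10.
After interest of €3,566,497.00, pre-tax earnings = €2,677,440.10.
Degree of combined leverage = contribution ÷ (EBIT − I) = €12,686,137.10 ÷ €2,677,440.10 = 4.7382.
%ΔEPS = DCL × %ΔSales = 4.7382 × -11.7% = -55.4%.

-55.4%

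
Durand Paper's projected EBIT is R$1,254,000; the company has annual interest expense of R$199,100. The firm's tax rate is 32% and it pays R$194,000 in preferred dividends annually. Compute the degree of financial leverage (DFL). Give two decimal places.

Annual interest charges come to R$199,100.00.
Pre-tax preferred-dividend burden = R$194,000 ÷ (1 − 0.32) = R$285,294.12.
DFL = EBIT ÷ [EBIT − I − D_p/(1−t)] = R$1,254,000 ÷ [R$1,254,000 − R$199,100.00 − R$285,294.12] = R$1,254,000 ÷ R$769,605.88 = 1.6294.

1.63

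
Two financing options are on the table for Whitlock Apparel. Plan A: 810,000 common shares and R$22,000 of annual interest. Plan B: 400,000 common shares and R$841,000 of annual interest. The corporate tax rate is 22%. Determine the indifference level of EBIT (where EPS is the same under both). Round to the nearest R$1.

R$1,640,024

At indifference, (EBIT − 22,000)(1 − t)/810,000 = (EBIT − 841,000)(1 − t)/400,000.
Cancelling (1 − t) and cross-multiplying: 400,000·(EBIT − 22,000) = 810,000·(EBIT − 841,000).
Solving, EBIT = (841,000·810,000 − 22,000·400,000) / (810,000 − 400,000) = 672,410,000,000 / 410,000 = 1,640,024.39.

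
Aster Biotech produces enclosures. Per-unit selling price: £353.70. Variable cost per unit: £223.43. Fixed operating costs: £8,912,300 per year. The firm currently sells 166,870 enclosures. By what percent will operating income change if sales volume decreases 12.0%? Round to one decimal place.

At 166,870 units, contribution = 166,870 × £130.27 = £21,738,154.90.
Operating income = contribution − fixed costs = £21,738,154.90 − £8,912,300 = £12,825,854.90.
So DOL = total CM / EBIT = £21,738,154.90 / £12,825,854.90 = 1.6949.
Operating income changes by 1.6949 × -12.0% = -20.3%.

-20.3%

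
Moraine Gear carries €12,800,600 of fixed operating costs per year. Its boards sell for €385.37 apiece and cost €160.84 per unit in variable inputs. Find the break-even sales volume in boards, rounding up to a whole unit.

Unit CM = price − variable cost = €385.37 − €160.84 = €224.53.
Break-even volume = fixed costs ÷ CM per unit = €12,800,600 ÷ €224.53 = 57,010.64, so 57,011 boards.

57,011 boards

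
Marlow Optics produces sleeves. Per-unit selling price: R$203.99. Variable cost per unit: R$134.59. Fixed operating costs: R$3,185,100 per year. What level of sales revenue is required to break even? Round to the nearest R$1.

CM per unit = R$203.99 − R$134.59 = R$69.40; CM ratio = R$69.40 / R$203.99 = 0.3402.
Break-even revenue = fixed costs × price ÷ CM = R$3,185,100 × R$203.99 ÷ R$69.40 = R$9,362,083.

R$9,362,083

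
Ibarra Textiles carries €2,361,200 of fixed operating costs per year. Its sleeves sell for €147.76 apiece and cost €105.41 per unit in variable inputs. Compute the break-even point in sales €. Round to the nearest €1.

CM per unit = €147.76 − €105.41 = €42.35; CM ratio = €42.35 / €147.76 = 0.2866.
Break-even revenue = fixed costs × price ÷ CM = €2,361,200 × €147.76 ÷ €42.35 = €8,238,274.

€8,238,274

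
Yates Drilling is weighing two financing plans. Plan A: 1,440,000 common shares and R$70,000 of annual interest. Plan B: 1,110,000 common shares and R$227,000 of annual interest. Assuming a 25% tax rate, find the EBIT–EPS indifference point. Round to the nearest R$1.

At indifference, (EBIT − 70,000)(1 − t)/1,440,000 = (EBIT − 227,000)(1 − t)/1,110,000.
Cancelling (1 − t) and cross-multiplying: 1,110,000·(EBIT − 70,000) = 1,440,000·(EBIT − 227,000).
Solving, EBIT = (227,000·1,440,000 − 70,000·1,110,000) / (1,440,000 − 1,110,000) = 249,180,000,000 / 330,000 = 755,090.91.

R$755,091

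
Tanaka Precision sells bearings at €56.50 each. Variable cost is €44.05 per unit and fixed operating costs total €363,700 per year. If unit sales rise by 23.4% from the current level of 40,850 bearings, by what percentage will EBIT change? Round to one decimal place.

Contribution at this volume is 40,850 × €12.45 = €508,582.50.
EBIT = €508,582.50 − €363,700 = €144,882.50.
DOL = contribution ÷ EBIT = €508,582.50 ÷ €144,882.50 = 3.5103.
So EBIT moves 3.5103 × (+23.4%) = +82.1%.

+82.1%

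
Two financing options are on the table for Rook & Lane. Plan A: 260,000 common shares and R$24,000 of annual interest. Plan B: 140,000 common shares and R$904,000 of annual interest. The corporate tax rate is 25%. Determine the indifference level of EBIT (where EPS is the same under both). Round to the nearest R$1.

R$1,930,667

At indifference, (EBIT − 24,000)(1 − t)/260,000 = (EBIT − 904,000)(1 − t)/140,000.
Cancelling (1 − t) and cross-multiplying: 140,000·(EBIT − 24,000) = 260,000·(EBIT − 904,000).
EBIT × (260,000 − 140,000) = 904,000 × 260,000 − 24,000 × 140,000 = 231,680,000,000, so EBIT = 231,680,000,000 ÷ 120,000 = 1,930,666.67.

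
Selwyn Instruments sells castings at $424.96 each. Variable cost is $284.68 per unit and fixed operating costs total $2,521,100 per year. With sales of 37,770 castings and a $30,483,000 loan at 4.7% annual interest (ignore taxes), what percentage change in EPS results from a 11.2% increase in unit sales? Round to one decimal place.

Contribution at this volume is 37,770 × $140.28 = $5,298,375.60.
EBIT = $5,298,375.60 − $2,521,100 = $2,777,275.60.
After interest of $1,432,701.00, pre-tax earnings = $1,344,574.60.
DCL = total CM / (EBIT − I) = $5,298,375.60 / $1,344,574.60 = 3.9406.
EPS therefore changes by 3.9406 × (+11.2%) = +44.1%.

+44.1%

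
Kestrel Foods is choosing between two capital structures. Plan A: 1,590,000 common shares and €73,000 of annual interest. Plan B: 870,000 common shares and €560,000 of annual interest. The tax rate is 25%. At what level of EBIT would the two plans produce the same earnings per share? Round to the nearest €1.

Set EPS_A = EPS_B: (EBIT − €73,000)(1 − 0.25) ÷ 1,590,000 = (EBIT − €560,000)(1 − 0.25) ÷ 870,000.
The (1 − t) factor cancels: (EBIT − 73,000) × 870,000 = (EBIT − 560,000) × 1,590,000.
EBIT × (1,590,000 − 870,000) = 560,000 × 1,590,000 − 73,000 × 870,000 = 826,890,000,000, so EBIT = 826,890,000,000 ÷ 720,000 = 1,148,458.33.

€1,148,458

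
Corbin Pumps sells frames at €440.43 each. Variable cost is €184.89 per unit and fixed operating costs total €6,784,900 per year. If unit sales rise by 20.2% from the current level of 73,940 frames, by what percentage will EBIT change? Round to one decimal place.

Total contribution margin = 73,940 × €255.54 = €18,894,627.60.
EBIT = €18,894,627.60 − €6,784,900 = €12,109,727.60.
DOL = contribution ÷ EBIT = €18,894,627.60 ÷ €12,109,727.60 = 1.5603.
Operating income changes by 1.5603 × +20.2% = +31.5%.

+31.5%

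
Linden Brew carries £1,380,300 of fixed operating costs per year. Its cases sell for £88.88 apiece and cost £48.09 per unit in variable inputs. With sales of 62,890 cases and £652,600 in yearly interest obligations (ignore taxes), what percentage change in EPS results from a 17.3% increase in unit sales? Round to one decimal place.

+83.4%

At 62,890 units, contribution = 62,890 × £40.79 = £2,565,283.10.
Subtracting fixed costs: EBIT = £2,565,283.10 − £1,380,300 = £1,184,983.10.
After interest of £652,600.00, pre-tax earnings = £532,383.10.
Degree of combined leverage = contribution ÷ (EBIT − I) = £2,565,283.10 ÷ £532,383.10 = 4.8185.
EPS therefore changes by 4.8185 × (+17.3%) = +83.4%.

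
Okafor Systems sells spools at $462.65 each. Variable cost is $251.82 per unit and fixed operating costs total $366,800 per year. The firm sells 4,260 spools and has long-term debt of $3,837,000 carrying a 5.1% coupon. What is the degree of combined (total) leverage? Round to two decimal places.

2.68

At 4,260 units, contribution = 4,260 × $210.83 = $898,135.80.
Subtracting fixed costs: EBIT = $898,135.80 − $366,800 = $531,335.80. Interest = $195,687.00.
DOL = $898,135.80 ÷ $531,335.80 = 1.6903; DFL = $531,335.80 ÷ $335,648.80 = 1.5830.
Combined leverage = 1.6903 × 1.5830 = 2.6757.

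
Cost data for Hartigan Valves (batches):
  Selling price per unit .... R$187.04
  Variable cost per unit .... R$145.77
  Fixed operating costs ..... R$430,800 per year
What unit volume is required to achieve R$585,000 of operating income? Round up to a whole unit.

Unit CM = price − variable cost = R$187.04 − R$145.77 = R$41.27.
Required volume = (fixed costs + target profit) ÷ CM = (R$430,800 + R$585,000) ÷ R$41.27 = 24,613.52, so 24,614 batches.

24,614 batches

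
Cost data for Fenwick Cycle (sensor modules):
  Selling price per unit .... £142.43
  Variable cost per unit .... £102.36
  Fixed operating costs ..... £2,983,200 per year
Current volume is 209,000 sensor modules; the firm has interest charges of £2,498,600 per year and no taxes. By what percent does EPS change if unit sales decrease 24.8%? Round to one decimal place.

-71.8%

Contribution at this volume is 209,000 × £40.07 = £8,374,630.00.
Operating income = contribution − fixed costs = £8,374,630.00 − £2,983,200 = £5,391,430.00.
After interest of £2,498,600.00, pre-tax earnings = £2,892,830.00.
DCL = total CM / (EBIT − I) = £8,374,630.00 / £2,892,830.00 = 2.8950.
%ΔEPS = DCL × %ΔSales = 2.8950 × -24.8% = -71.8%.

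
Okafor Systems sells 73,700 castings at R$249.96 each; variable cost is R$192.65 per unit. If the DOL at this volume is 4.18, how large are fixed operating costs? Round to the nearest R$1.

Total contribution margin = 73,700 × R$57.31 = R$4,223,747.00.
Since DOL = CM ÷ EBIT, EBIT = R$4,223,747.00 ÷ 4.18 = R$1,010,465.79.
Fixed costs = CM − EBIT = R$4,223,747.00 − R$1,010,465.79 = R$3,213,281.

R$3,213,281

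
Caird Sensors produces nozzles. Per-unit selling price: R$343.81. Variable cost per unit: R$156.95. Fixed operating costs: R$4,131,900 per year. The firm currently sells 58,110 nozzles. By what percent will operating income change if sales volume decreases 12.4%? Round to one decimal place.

-20.0%

At 58,110 units, contribution = 58,110 × R$186.86 = R$10,858,434.60.
Subtracting fixed costs: EBIT = R$10,858,434.60 − R$4,131,900 = R$6,726,534.60.
So DOL = total CM / EBIT = R$10,858,434.60 / R$6,726,534.60 = 1.6143.
%ΔEBIT = DOL × %ΔSales = 1.6143 × -12.4% = -20.0%.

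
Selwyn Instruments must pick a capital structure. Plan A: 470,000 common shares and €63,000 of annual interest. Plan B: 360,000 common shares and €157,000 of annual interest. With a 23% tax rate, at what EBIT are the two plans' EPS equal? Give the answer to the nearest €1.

€464,636

Set EPS_A = EPS_B: (EBIT − €63,000)(1 − 0.23) ÷ 470,000 = (EBIT − €157,000)(1 − 0.23) ÷ 360,000.
Cancelling (1 − t) and cross-multiplying: 360,000·(EBIT − 63,000) = 470,000·(EBIT − 157,000).
EBIT × (470,000 − 360,000) = 157,000 × 470,000 − 63,000 × 360,000 = 51,110,000,000, so EBIT = 51,110,000,000 ÷ 110,000 = 464,636.36.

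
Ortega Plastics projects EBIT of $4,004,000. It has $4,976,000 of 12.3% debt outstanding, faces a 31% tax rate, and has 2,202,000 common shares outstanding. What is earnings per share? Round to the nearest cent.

$1.06

Pre-tax income = $4,004,000 − $612,048.00 = $3,391,952.00.
After tax at 31%: net income = $3,391,952.00 × 0.69 = $2,340,446.88.
EPS = $2,340,446.88 ÷ 2,202,000 = $1.06.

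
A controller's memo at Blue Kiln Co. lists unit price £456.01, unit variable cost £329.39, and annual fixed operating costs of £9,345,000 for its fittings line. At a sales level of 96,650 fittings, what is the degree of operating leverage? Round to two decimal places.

Total contribution margin = 96,650 × £126.62 = £12,237,823.00.
Subtracting fixed costs: EBIT = £12,237,823.00 − £9,345,000 = £2,892,823.00.
So DOL = total CM / EBIT = £12,237,823.00 / £2,892,823.00 = 4.2304.

4.23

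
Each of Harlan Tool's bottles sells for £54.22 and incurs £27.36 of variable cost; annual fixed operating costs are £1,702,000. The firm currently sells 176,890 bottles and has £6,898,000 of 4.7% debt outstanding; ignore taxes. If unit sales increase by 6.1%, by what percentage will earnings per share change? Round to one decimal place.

+10.6%

At 176,890 units, contribution = 176,890 × £26.86 = £4,751,265.40.
Operating income = contribution − fixed costs = £4,751,265.40 − £1,702,000 = £3,049,265.40.
After interest of £324,206.00, pre-tax earnings = £2,725,059.40.
DCL = total CM / (EBIT − I) = £4,751,265.40 / £2,725,059.40 = 1.7435.
EPS therefore changes by 1.7435 × (+6.1%) = +10.6%.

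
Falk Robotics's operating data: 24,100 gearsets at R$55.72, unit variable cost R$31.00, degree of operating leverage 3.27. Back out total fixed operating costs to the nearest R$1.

R$413,565

Total contribution margin = 24,100 × R$24.72 = R$595,752.00.
Since DOL = CM ÷ EBIT, EBIT = R$595,752.00 ÷ 3.27 = R$182,187.16.
And FC = contribution − EBIT = R$595,752.00 − R$182,187.16 = R$413,565.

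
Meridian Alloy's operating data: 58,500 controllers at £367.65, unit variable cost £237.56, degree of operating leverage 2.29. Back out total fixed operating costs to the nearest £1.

Contribution at this volume is 58,500 × £130.09 = £7,610,265.00.
Since DOL = CM ÷ EBIT, EBIT = £7,610,265.00 ÷ 2.29 = £3,323,259.83.
And FC = contribution − EBIT = £7,610,265.00 − £3,323,259.83 = £4,287,005.

£4,287,005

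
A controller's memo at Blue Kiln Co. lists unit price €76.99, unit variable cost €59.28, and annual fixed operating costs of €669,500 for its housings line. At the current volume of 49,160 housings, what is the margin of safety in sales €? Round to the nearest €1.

€874,337

Unit CM = price − variable cost = €76.99 − €59.28 = €17.71. Break-even units = €669,500 ÷ €17.71 = 37,803.50; break-even revenue = 37,803.50 × €76.99 = €2,910,491.53.
Current sales = 49,160 × €76.99 = €3,784,828.40.
Margin of safety = €3,784,828.40 − €2,910,491.53 = €874,337.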